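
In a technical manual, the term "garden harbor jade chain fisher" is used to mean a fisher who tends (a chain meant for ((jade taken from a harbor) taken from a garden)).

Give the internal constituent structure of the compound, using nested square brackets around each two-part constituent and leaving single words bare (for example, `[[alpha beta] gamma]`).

Overall it is a kind of fisher; the modifier is "garden harbor jade chain".
Within "garden harbor jade chain", the head is "chain" and the modifier is "garden harbor jade".
Within "garden harbor jade", the head is "jade" (specifically "harbor jade") and the modifier is "garden".
Within "harbor jade", the head is "jade" and the modifier is "harbor".
Assembled: [[[garden [harbor jade]] chain] fisher].

[[[garden [harbor jade]] chain] fisher]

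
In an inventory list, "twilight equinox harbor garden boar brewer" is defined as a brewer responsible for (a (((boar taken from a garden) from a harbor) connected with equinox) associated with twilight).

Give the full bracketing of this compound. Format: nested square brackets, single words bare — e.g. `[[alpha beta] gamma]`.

[[twilight [equinox [harbor [garden boar]]]] brewer]

Whole compound: head "brewer", modifier "twilight equinox harbor garden boar".
Inside "twilight equinox harbor garden boar": head "boar" (specifically "equinox harbor garden boar"), modifier "twilight".
Inside "equinox harbor garden boar": head "boar" (specifically "harbor garden boar"), modifier "equinox".
Inside "harbor garden boar": head "boar" (specifically "garden boar"), modifier "harbor".
Inside "garden boar": head "boar", modifier "garden".
So the structure is [[twilight [equinox [harbor [garden boar]]]] brewer].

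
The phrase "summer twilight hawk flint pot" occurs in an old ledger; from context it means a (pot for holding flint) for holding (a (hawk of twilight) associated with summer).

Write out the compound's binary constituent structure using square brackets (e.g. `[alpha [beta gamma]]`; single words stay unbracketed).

[[summer [twilight hawk]] [flint pot]]

The outermost head in the paraphrase is "pot" (specifically "flint pot"), modified by "summer twilight hawk".
Inside "summer twilight hawk": head "hawk" (specifically "twilight hawk"), modifier "summer".
Inside "twilight hawk": head "hawk", modifier "twilight".
Inside "flint pot": head "pot", modifier "flint".
So the structure is [[summer [twilight hawk]] [flint pot]].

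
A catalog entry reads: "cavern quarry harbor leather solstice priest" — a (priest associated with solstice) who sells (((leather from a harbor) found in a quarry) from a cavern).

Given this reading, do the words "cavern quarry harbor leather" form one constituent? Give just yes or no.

The paraphrase groups the words so that "cavern quarry harbor leather" is one unit: it corresponds to a single parenthesized sub-phrase.
The full structure is [[cavern [quarry [harbor leather]]] [solstice priest]], in which [cavern quarry harbor leather] is a constituent.

yes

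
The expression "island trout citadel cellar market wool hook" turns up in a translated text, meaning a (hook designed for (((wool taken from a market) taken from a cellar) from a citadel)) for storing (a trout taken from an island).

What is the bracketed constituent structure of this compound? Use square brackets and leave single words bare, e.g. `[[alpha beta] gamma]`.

[[island trout] [[citadel [cellar [market wool]]] hook]]

Overall it is a kind of hook (specifically "citadel cellar market wool hook"); the modifier is "island trout".
"island trout" → head "trout", modifier "island".
"citadel cellar market wool hook" → head "hook", modifier "citadel cellar market wool".
"citadel cellar market wool" → head "wool" (specifically "cellar market wool"), modifier "citadel".
"cellar market wool" → head "wool" (specifically "market wool"), modifier "cellar".
"market wool" → head "wool", modifier "market".
Putting it together: [[island trout] [[citadel [cellar [market wool]]] hook]].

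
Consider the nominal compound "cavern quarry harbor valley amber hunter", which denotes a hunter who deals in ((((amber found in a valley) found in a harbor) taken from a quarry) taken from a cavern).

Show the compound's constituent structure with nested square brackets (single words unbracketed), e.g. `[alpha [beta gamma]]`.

At the top level: head "hunter"; modifier "cavern quarry harbor valley amber".
"cavern quarry harbor valley amber" → head "amber" (specifically "quarry harbor valley amber"), modifier "cavern".
"quarry harbor valley amber" → head "amber" (specifically "harbor valley amber"), modifier "quarry".
"harbor valley amber" → head "amber" (specifically "valley amber"), modifier "harbor".
"valley amber" → head "amber", modifier "valley".
Putting it together: [[cavern [quarry [harbor [valley amber]]]] hunter].

[[cavern [quarry [harbor [valley amber]]]] hunter]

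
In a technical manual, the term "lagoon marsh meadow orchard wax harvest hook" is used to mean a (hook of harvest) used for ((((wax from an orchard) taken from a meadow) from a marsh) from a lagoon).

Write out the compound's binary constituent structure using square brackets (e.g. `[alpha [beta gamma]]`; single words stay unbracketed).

[[lagoon [marsh [meadow [orchard wax]]]] [harvest hook]]

Whole compound: head "hook" (specifically "harvest hook"), modifier "lagoon marsh meadow orchard wax".
Inside "lagoon marsh meadow orchard wax": head "wax" (specifically "marsh meadow orchard wax"), modifier "lagoon".
Inside "marsh meadow orchard wax": head "wax" (specifically "meadow orchard wax"), modifier "marsh".
Inside "meadow orchard wax": head "wax" (specifically "orchard wax"), modifier "meadow".
Inside "orchard wax": head "wax", modifier "orchard".
Inside "harvest hook": head "hook", modifier "harvest".
So the structure is [[lagoon [marsh [meadow [orchard wax]]]] [harvest hook]].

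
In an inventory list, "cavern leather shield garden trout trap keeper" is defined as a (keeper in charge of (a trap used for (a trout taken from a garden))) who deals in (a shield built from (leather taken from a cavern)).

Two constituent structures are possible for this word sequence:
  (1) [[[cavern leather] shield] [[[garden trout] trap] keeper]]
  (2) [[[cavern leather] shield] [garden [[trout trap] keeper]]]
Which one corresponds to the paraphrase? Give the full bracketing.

The paraphrase's head is the "keeper" part ("garden trout trap keeper"); its modifier is "cavern leather shield".
That top-level split, carried through the inner groups, gives [[[cavern leather] shield] [[[garden trout] trap] keeper]].

[[[cavern leather] shield] [[[garden trout] trap] keeper]]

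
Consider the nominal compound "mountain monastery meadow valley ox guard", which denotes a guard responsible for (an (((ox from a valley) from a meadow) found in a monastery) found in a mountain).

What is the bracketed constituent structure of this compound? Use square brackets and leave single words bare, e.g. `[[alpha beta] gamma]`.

[[mountain [monastery [meadow [valley ox]]]] guard]

At the top level: head "guard"; modifier "mountain monastery meadow valley ox".
Within "mountain monastery meadow valley ox", the head is "ox" (specifically "monastery meadow valley ox") and the modifier is "mountain".
Within "monastery meadow valley ox", the head is "ox" (specifically "meadow valley ox") and the modifier is "monastery".
Within "meadow valley ox", the head is "ox" (specifically "valley ox") and the modifier is "meadow".
Within "valley ox", the head is "ox" and the modifier is "valley".
Putting it together: [[mountain [monastery [meadow [valley ox]]]] guard].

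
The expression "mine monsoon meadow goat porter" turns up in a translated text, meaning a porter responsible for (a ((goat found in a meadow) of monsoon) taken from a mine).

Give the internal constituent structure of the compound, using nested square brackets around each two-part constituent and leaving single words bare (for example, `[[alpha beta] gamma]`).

[[mine [monsoon [meadow goat]]] porter]

At the top level: head "porter"; modifier "mine monsoon meadow goat".
Inside "mine monsoon meadow goat": head "goat" (specifically "monsoon meadow goat"), modifier "mine".
Inside "monsoon meadow goat": head "goat" (specifically "meadow goat"), modifier "monsoon".
Inside "meadow goat": head "goat", modifier "meadow".
So the structure is [[mine [monsoon [meadow goat]]] porter].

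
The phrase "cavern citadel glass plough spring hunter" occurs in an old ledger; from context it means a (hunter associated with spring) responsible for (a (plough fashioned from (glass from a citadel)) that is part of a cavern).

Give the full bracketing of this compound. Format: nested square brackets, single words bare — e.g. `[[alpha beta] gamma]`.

[[cavern [[citadel glass] plough]] [spring hunter]]

The outermost head in the paraphrase is "hunter" (specifically "spring hunter"), modified by "cavern citadel glass plough".
Within "cavern citadel glass plough", the head is "plough" (specifically "citadel glass plough") and the modifier is "cavern".
Within "citadel glass plough", the head is "plough" and the modifier is "citadel glass".
Within "citadel glass", the head is "glass" and the modifier is "citadel".
Within "spring hunter", the head is "hunter" and the modifier is "spring".
Assembled: [[cavern [[citadel glass] plough]] [spring hunter]].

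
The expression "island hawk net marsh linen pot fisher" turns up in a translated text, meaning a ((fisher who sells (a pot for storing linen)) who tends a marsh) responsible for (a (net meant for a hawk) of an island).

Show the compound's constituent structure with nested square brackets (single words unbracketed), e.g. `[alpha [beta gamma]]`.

[[island [hawk net]] [marsh [[linen pot] fisher]]]

The outermost head in the paraphrase is "fisher" (specifically "marsh linen pot fisher"), modified by "island hawk net".
Inside "island hawk net": head "net" (specifically "hawk net"), modifier "island".
Inside "hawk net": head "net", modifier "hawk".
Inside "marsh linen pot fisher": head "fisher" (specifically "linen pot fisher"), modifier "marsh".
Inside "linen pot fisher": head "fisher", modifier "linen pot".
Inside "linen pot": head "pot", modifier "linen".
So the structure is [[island [hawk net]] [marsh [[linen pot] fisher]]].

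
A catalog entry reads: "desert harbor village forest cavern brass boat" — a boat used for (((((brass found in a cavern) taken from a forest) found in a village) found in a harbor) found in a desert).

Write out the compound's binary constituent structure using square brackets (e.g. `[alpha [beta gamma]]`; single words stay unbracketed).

[[desert [harbor [village [forest [cavern brass]]]]] boat]

Overall it is a kind of boat; the modifier is "desert harbor village forest cavern brass".
Inside "desert harbor village forest cavern brass": head "brass" (specifically "harbor village forest cavern brass"), modifier "desert".
Inside "harbor village forest cavern brass": head "brass" (specifically "village forest cavern brass"), modifier "harbor".
Inside "village forest cavern brass": head "brass" (specifically "forest cavern brass"), modifier "village".
Inside "forest cavern brass": head "brass" (specifically "cavern brass"), modifier "forest".
Inside "cavern brass": head "brass", modifier "cavern".
Assembled: [[desert [harbor [village [forest [cavern brass]]]]] boat].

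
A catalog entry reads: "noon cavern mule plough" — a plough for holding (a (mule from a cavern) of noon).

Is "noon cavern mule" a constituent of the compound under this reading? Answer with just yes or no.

yes

The paraphrase groups the words so that "noon cavern mule" is one unit: it corresponds to a single parenthesized sub-phrase.
The full structure is [[noon [cavern mule]] plough], in which [noon cavern mule] is a constituent.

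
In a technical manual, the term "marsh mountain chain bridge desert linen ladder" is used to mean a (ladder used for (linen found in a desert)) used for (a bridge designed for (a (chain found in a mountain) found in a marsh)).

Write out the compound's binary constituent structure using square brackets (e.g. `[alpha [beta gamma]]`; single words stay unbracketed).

[[[marsh [mountain chain]] bridge] [[desert linen] ladder]]

The outermost head in the paraphrase is "ladder" (specifically "desert linen ladder"), modified by "marsh mountain chain bridge".
Inside "marsh mountain chain bridge": head "bridge", modifier "marsh mountain chain".
Inside "marsh mountain chain": head "chain" (specifically "mountain chain"), modifier "marsh".
Inside "mountain chain": head "chain", modifier "mountain".
Inside "desert linen ladder": head "ladder", modifier "desert linen".
Inside "desert linen": head "linen", modifier "desert".
Assembled: [[[marsh [mountain chain]] bridge] [[desert linen] ladder]].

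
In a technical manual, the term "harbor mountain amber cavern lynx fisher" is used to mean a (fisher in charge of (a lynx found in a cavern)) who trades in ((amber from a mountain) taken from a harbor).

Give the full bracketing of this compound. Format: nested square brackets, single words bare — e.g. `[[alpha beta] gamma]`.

[[harbor [mountain amber]] [[cavern lynx] fisher]]

The outermost head in the paraphrase is "fisher" (specifically "cavern lynx fisher"), modified by "harbor mountain amber".
Within "harbor mountain amber", the head is "amber" (specifically "mountain amber") and the modifier is "harbor".
Within "mountain amber", the head is "amber" and the modifier is "mountain".
Within "cavern lynx fisher", the head is "fisher" and the modifier is "cavern lynx".
Within "cavern lynx", the head is "lynx" and the modifier is "cavern".
Putting it together: [[harbor [mountain amber]] [[cavern lynx] fisher]].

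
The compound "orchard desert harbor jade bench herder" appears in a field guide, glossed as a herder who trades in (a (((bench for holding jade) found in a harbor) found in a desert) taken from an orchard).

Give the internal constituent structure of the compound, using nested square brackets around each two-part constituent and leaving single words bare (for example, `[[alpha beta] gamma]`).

[[orchard [desert [harbor [jade bench]]]] herder]

At the top level: head "herder"; modifier "orchard desert harbor jade bench".
Inside "orchard desert harbor jade bench": head "bench" (specifically "desert harbor jade bench"), modifier "orchard".
Inside "desert harbor jade bench": head "bench" (specifically "harbor jade bench"), modifier "desert".
Inside "harbor jade bench": head "bench" (specifically "jade bench"), modifier "harbor".
Inside "jade bench": head "bench", modifier "jade".
So the structure is [[orchard [desert [harbor [jade bench]]]] herder].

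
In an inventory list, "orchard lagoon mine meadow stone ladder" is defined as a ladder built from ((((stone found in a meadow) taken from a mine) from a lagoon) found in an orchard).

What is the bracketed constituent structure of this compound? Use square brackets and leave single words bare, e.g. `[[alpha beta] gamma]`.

[[orchard [lagoon [mine [meadow stone]]]] ladder]

Overall it is a kind of ladder; the modifier is "orchard lagoon mine meadow stone".
"orchard lagoon mine meadow stone" → head "stone" (specifically "lagoon mine meadow stone"), modifier "orchard".
"lagoon mine meadow stone" → head "stone" (specifically "mine meadow stone"), modifier "lagoon".
"mine meadow stone" → head "stone" (specifically "meadow stone"), modifier "mine".
"meadow stone" → head "stone", modifier "meadow".
So the structure is [[orchard [lagoon [mine [meadow stone]]]] ladder].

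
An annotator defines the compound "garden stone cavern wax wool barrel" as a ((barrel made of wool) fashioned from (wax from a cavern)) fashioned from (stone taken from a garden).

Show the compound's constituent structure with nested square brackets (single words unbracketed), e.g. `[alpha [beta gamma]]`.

Whole compound: head "barrel" (specifically "cavern wax wool barrel"), modifier "garden stone".
"garden stone" → head "stone", modifier "garden".
"cavern wax wool barrel" → head "barrel" (specifically "wool barrel"), modifier "cavern wax".
"cavern wax" → head "wax", modifier "cavern".
"wool barrel" → head "barrel", modifier "wool".
Assembled: [[garden stone] [[cavern wax] [wool barrel]]].

[[garden stone] [[cavern wax] [wool barrel]]]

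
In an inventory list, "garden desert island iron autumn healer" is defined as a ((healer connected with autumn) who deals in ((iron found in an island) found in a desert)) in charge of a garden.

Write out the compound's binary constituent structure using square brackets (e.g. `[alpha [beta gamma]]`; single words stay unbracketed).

The outermost head in the paraphrase is "healer" (specifically "desert island iron autumn healer"), modified by "garden".
Inside "desert island iron autumn healer": head "healer" (specifically "autumn healer"), modifier "desert island iron".
Inside "desert island iron": head "iron" (specifically "island iron"), modifier "desert".
Inside "island iron": head "iron", modifier "island".
Inside "autumn healer": head "healer", modifier "autumn".
Putting it together: [garden [[desert [island iron]] [autumn healer]]].

[garden [[desert [island iron]] [autumn healer]]]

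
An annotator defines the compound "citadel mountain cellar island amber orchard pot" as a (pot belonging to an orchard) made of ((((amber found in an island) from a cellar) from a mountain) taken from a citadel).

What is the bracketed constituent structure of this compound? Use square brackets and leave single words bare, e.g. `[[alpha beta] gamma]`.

Whole compound: head "pot" (specifically "orchard pot"), modifier "citadel mountain cellar island amber".
"citadel mountain cellar island amber" → head "amber" (specifically "mountain cellar island amber"), modifier "citadel".
"mountain cellar island amber" → head "amber" (specifically "cellar island amber"), modifier "mountain".
"cellar island amber" → head "amber" (specifically "island amber"), modifier "cellar".
"island amber" → head "amber", modifier "island".
"orchard pot" → head "pot", modifier "orchard".
Putting it together: [[citadel [mountain [cellar [island amber]]]] [orchard pot]].

[[citadel [mountain [cellar [island amber]]]] [orchard pot]]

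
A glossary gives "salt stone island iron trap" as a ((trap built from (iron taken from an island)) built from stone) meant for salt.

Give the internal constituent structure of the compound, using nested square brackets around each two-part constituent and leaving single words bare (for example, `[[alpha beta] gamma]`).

Whole compound: head "trap" (specifically "stone island iron trap"), modifier "salt".
Inside "stone island iron trap": head "trap" (specifically "island iron trap"), modifier "stone".
Inside "island iron trap": head "trap", modifier "island iron".
Inside "island iron": head "iron", modifier "island".
Putting it together: [salt [stone [[island iron] trap]]].

[salt [stone [[island iron] trap]]]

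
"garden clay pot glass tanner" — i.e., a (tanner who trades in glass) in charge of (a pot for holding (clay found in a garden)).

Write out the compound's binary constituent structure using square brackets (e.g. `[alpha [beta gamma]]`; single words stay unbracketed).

[[[garden clay] pot] [glass tanner]]

Overall it is a kind of tanner (specifically "glass tanner"); the modifier is "garden clay pot".
Within "garden clay pot", the head is "pot" and the modifier is "garden clay".
Within "garden clay", the head is "clay" and the modifier is "garden".
Within "glass tanner", the head is "tanner" and the modifier is "glass".
Putting it together: [[[garden clay] pot] [glass tanner]].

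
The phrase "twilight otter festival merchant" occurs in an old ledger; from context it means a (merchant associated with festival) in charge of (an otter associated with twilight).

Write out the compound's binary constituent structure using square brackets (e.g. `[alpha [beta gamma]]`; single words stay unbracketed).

[[twilight otter] [festival merchant]]

The outermost head in the paraphrase is "merchant" (specifically "festival merchant"), modified by "twilight otter".
Inside "twilight otter": head "otter", modifier "twilight".
Inside "festival merchant": head "merchant", modifier "festival".
Putting it together: [[twilight otter] [festival merchant]].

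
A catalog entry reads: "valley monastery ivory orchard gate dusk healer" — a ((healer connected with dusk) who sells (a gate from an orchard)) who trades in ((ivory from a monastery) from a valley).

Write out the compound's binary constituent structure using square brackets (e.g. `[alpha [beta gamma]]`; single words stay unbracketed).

Overall it is a kind of healer (specifically "orchard gate dusk healer"); the modifier is "valley monastery ivory".
"valley monastery ivory" → head "ivory" (specifically "monastery ivory"), modifier "valley".
"monastery ivory" → head "ivory", modifier "monastery".
"orchard gate dusk healer" → head "healer" (specifically "dusk healer"), modifier "orchard gate".
"orchard gate" → head "gate", modifier "orchard".
"dusk healer" → head "healer", modifier "dusk".
So the structure is [[valley [monastery ivory]] [[orchard gate] [dusk healer]]].

[[valley [monastery ivory]] [[orchard gate] [dusk healer]]]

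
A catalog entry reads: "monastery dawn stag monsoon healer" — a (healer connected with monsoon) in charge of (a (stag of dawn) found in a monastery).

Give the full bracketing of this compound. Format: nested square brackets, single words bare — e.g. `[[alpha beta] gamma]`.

[[monastery [dawn stag]] [monsoon healer]]

Overall it is a kind of healer (specifically "monsoon healer"); the modifier is "monastery dawn stag".
Inside "monastery dawn stag": head "stag" (specifically "dawn stag"), modifier "monastery".
Inside "dawn stag": head "stag", modifier "dawn".
Inside "monsoon healer": head "healer", modifier "monsoon".
Assembled: [[monastery [dawn stag]] [monsoon healer]].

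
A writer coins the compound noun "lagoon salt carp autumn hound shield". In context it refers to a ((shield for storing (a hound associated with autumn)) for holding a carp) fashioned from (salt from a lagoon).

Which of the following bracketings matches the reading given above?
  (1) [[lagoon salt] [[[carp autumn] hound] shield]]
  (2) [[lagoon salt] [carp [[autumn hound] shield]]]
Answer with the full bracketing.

The paraphrase's head is the "shield" part ("carp autumn hound shield"); its modifier is "lagoon salt".
That top-level split, carried through the inner groups, gives [[lagoon salt] [carp [[autumn hound] shield]]].

[[lagoon salt] [carp [[autumn hound] shield]]]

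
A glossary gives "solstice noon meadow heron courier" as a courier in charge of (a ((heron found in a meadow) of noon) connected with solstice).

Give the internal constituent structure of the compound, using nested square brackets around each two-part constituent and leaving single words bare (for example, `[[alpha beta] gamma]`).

Overall it is a kind of courier; the modifier is "solstice noon meadow heron".
Inside "solstice noon meadow heron": head "heron" (specifically "noon meadow heron"), modifier "solstice".
Inside "noon meadow heron": head "heron" (specifically "meadow heron"), modifier "noon".
Inside "meadow heron": head "heron", modifier "meadow".
Assembled: [[solstice [noon [meadow heron]]] courier].

[[solstice [noon [meadow heron]]] courier]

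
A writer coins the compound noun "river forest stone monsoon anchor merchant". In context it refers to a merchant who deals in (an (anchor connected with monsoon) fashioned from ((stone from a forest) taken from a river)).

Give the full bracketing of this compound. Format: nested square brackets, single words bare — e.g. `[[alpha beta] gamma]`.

Whole compound: head "merchant", modifier "river forest stone monsoon anchor".
"river forest stone monsoon anchor" → head "anchor" (specifically "monsoon anchor"), modifier "river forest stone".
"river forest stone" → head "stone" (specifically "forest stone"), modifier "river".
"forest stone" → head "stone", modifier "forest".
"monsoon anchor" → head "anchor", modifier "monsoon".
So the structure is [[[river [forest stone]] [monsoon anchor]] merchant].

[[[river [forest stone]] [monsoon anchor]] merchant]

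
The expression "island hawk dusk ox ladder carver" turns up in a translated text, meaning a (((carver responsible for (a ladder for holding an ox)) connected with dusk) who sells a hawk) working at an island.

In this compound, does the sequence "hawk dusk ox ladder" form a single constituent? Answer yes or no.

The top-level split is [island] [hawk dusk ox ladder carver]; the full structure is [island [hawk [dusk [[ox ladder] carver]]]].
"hawk dusk ox ladder" straddles a constituent boundary, so it is not a single unit.

no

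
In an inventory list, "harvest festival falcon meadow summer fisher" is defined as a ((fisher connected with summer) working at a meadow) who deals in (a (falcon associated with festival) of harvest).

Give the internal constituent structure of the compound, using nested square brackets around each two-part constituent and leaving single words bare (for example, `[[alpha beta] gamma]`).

Whole compound: head "fisher" (specifically "meadow summer fisher"), modifier "harvest festival falcon".
Within "harvest festival falcon", the head is "falcon" (specifically "festival falcon") and the modifier is "harvest".
Within "festival falcon", the head is "falcon" and the modifier is "festival".
Within "meadow summer fisher", the head is "fisher" (specifically "summer fisher") and the modifier is "meadow".
Within "summer fisher", the head is "fisher" and the modifier is "summer".
Putting it together: [[harvest [festival falcon]] [meadow [summer fisher]]].

[[harvest [festival falcon]] [meadow [summer fisher]]]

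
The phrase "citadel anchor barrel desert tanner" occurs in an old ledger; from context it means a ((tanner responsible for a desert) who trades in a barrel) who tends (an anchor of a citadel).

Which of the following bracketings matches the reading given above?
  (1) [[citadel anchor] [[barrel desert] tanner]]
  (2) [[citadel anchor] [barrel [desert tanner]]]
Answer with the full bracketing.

The paraphrase's head is the "tanner" part ("barrel desert tanner"); its modifier is "citadel anchor".
That top-level split, carried through the inner groups, gives [[citadel anchor] [barrel [desert tanner]]].

[[citadel anchor] [barrel [desert tanner]]]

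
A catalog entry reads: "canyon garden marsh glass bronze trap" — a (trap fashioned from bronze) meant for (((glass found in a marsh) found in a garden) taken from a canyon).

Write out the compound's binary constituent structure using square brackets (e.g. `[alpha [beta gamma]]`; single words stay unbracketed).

[[canyon [garden [marsh glass]]] [bronze trap]]

Whole compound: head "trap" (specifically "bronze trap"), modifier "canyon garden marsh glass".
Within "canyon garden marsh glass", the head is "glass" (specifically "garden marsh glass") and the modifier is "canyon".
Within "garden marsh glass", the head is "glass" (specifically "marsh glass") and the modifier is "garden".
Within "marsh glass", the head is "glass" and the modifier is "marsh".
Within "bronze trap", the head is "trap" and the modifier is "bronze".
So the structure is [[canyon [garden [marsh glass]]] [bronze trap]].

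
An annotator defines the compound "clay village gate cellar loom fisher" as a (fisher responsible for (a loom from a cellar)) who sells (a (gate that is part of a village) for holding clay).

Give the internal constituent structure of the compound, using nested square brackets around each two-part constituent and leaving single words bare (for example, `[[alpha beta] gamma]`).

[[clay [village gate]] [[cellar loom] fisher]]

The outermost head in the paraphrase is "fisher" (specifically "cellar loom fisher"), modified by "clay village gate".
Within "clay village gate", the head is "gate" (specifically "village gate") and the modifier is "clay".
Within "village gate", the head is "gate" and the modifier is "village".
Within "cellar loom fisher", the head is "fisher" and the modifier is "cellar loom".
Within "cellar loom", the head is "loom" and the modifier is "cellar".
Putting it together: [[clay [village gate]] [[cellar loom] fisher]].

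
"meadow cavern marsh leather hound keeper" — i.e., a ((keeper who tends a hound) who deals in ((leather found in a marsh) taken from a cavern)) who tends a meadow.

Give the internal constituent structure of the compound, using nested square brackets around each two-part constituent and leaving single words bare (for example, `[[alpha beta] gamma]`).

[meadow [[cavern [marsh leather]] [hound keeper]]]

Whole compound: head "keeper" (specifically "cavern marsh leather hound keeper"), modifier "meadow".
Within "cavern marsh leather hound keeper", the head is "keeper" (specifically "hound keeper") and the modifier is "cavern marsh leather".
Within "cavern marsh leather", the head is "leather" (specifically "marsh leather") and the modifier is "cavern".
Within "marsh leather", the head is "leather" and the modifier is "marsh".
Within "hound keeper", the head is "keeper" and the modifier is "hound".
Putting it together: [meadow [[cavern [marsh leather]] [hound keeper]]].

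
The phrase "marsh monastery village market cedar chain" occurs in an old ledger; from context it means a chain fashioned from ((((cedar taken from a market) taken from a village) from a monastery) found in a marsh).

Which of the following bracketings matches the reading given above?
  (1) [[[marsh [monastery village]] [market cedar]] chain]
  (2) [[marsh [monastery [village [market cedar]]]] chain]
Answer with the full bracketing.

[[marsh [monastery [village [market cedar]]]] chain]

The paraphrase's head is the "chain" part ("chain"); its modifier is "marsh monastery village market cedar".
That top-level split, carried through the inner groups, gives [[marsh [monastery [village [market cedar]]]] chain].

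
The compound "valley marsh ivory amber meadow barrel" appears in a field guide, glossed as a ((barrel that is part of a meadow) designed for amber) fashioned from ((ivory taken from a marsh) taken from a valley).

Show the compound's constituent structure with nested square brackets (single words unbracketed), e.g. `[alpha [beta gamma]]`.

[[valley [marsh ivory]] [amber [meadow barrel]]]

The outermost head in the paraphrase is "barrel" (specifically "amber meadow barrel"), modified by "valley marsh ivory".
Within "valley marsh ivory", the head is "ivory" (specifically "marsh ivory") and the modifier is "valley".
Within "marsh ivory", the head is "ivory" and the modifier is "marsh".
Within "amber meadow barrel", the head is "barrel" (specifically "meadow barrel") and the modifier is "amber".
Within "meadow barrel", the head is "barrel" and the modifier is "meadow".
So the structure is [[valley [marsh ivory]] [amber [meadow barrel]]].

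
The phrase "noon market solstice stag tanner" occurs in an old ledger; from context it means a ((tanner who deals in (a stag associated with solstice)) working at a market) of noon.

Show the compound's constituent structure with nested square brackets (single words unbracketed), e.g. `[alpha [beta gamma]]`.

Whole compound: head "tanner" (specifically "market solstice stag tanner"), modifier "noon".
Inside "market solstice stag tanner": head "tanner" (specifically "solstice stag tanner"), modifier "market".
Inside "solstice stag tanner": head "tanner", modifier "solstice stag".
Inside "solstice stag": head "stag", modifier "solstice".
Putting it together: [noon [market [[solstice stag] tanner]]].

[noon [market [[solstice stag] tanner]]]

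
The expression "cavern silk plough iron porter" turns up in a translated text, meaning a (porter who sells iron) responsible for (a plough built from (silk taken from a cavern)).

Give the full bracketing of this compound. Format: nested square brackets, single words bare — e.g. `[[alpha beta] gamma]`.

Whole compound: head "porter" (specifically "iron porter"), modifier "cavern silk plough".
Inside "cavern silk plough": head "plough", modifier "cavern silk".
Inside "cavern silk": head "silk", modifier "cavern".
Inside "iron porter": head "porter", modifier "iron".
Assembled: [[[cavern silk] plough] [iron porter]].

[[[cavern silk] plough] [iron porter]]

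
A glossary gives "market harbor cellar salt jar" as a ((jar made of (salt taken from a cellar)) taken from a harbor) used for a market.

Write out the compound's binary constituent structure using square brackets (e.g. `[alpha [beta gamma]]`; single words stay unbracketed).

Whole compound: head "jar" (specifically "harbor cellar salt jar"), modifier "market".
Within "harbor cellar salt jar", the head is "jar" (specifically "cellar salt jar") and the modifier is "harbor".
Within "cellar salt jar", the head is "jar" and the modifier is "cellar salt".
Within "cellar salt", the head is "salt" and the modifier is "cellar".
Assembled: [market [harbor [[cellar salt] jar]]].

[market [harbor [[cellar salt] jar]]]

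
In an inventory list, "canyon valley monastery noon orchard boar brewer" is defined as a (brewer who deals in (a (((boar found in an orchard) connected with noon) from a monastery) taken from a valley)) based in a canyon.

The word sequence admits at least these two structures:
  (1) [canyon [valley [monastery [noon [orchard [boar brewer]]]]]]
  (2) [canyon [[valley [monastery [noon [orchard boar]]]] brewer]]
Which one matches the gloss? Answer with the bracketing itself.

[canyon [[valley [monastery [noon [orchard boar]]]] brewer]]

The paraphrase's head is the "brewer" part ("valley monastery noon orchard boar brewer"); its modifier is "canyon".
That top-level split, carried through the inner groups, gives [canyon [[valley [monastery [noon [orchard boar]]]] brewer]].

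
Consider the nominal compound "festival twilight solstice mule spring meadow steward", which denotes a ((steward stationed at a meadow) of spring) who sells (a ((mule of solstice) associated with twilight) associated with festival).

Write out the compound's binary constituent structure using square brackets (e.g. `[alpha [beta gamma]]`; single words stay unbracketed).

[[festival [twilight [solstice mule]]] [spring [meadow steward]]]

The outermost head in the paraphrase is "steward" (specifically "spring meadow steward"), modified by "festival twilight solstice mule".
Inside "festival twilight solstice mule": head "mule" (specifically "twilight solstice mule"), modifier "festival".
Inside "twilight solstice mule": head "mule" (specifically "solstice mule"), modifier "twilight".
Inside "solstice mule": head "mule", modifier "solstice".
Inside "spring meadow steward": head "steward" (specifically "meadow steward"), modifier "spring".
Inside "meadow steward": head "steward", modifier "meadow".
Assembled: [[festival [twilight [solstice mule]]] [spring [meadow steward]]].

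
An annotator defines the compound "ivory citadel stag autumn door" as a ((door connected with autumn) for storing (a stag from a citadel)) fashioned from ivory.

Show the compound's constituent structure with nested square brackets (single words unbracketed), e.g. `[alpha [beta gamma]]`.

At the top level: head "door" (specifically "citadel stag autumn door"); modifier "ivory".
Inside "citadel stag autumn door": head "door" (specifically "autumn door"), modifier "citadel stag".
Inside "citadel stag": head "stag", modifier "citadel".
Inside "autumn door": head "door", modifier "autumn".
Assembled: [ivory [[citadel stag] [autumn door]]].

[ivory [[citadel stag] [autumn door]]]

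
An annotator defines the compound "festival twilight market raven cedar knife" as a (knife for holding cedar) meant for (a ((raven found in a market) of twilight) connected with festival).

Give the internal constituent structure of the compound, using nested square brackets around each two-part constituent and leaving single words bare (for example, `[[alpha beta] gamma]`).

[[festival [twilight [market raven]]] [cedar knife]]

Whole compound: head "knife" (specifically "cedar knife"), modifier "festival twilight market raven".
Inside "festival twilight market raven": head "raven" (specifically "twilight market raven"), modifier "festival".
Inside "twilight market raven": head "raven" (specifically "market raven"), modifier "twilight".
Inside "market raven": head "raven", modifier "market".
Inside "cedar knife": head "knife", modifier "cedar".
Assembled: [[festival [twilight [market raven]]] [cedar knife]].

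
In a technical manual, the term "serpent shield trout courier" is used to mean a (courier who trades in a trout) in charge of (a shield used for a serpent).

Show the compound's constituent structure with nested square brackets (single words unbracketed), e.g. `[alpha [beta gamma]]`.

Overall it is a kind of courier (specifically "trout courier"); the modifier is "serpent shield".
"serpent shield" → head "shield", modifier "serpent".
"trout courier" → head "courier", modifier "trout".
So the structure is [[serpent shield] [trout courier]].

[[serpent shield] [trout courier]]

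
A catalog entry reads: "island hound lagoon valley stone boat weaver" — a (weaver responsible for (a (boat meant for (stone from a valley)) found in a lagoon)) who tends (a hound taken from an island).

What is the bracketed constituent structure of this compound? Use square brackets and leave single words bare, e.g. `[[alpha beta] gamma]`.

Whole compound: head "weaver" (specifically "lagoon valley stone boat weaver"), modifier "island hound".
"island hound" → head "hound", modifier "island".
"lagoon valley stone boat weaver" → head "weaver", modifier "lagoon valley stone boat".
"lagoon valley stone boat" → head "boat" (specifically "valley stone boat"), modifier "lagoon".
"valley stone boat" → head "boat", modifier "valley stone".
"valley stone" → head "stone", modifier "valley".
Assembled: [[island hound] [[lagoon [[valley stone] boat]] weaver]].

[[island hound] [[lagoon [[valley stone] boat]] weaver]]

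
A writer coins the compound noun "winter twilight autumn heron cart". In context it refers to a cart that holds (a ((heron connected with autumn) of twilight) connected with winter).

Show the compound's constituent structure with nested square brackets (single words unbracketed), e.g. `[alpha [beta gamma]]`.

At the top level: head "cart"; modifier "winter twilight autumn heron".
Inside "winter twilight autumn heron": head "heron" (specifically "twilight autumn heron"), modifier "winter".
Inside "twilight autumn heron": head "heron" (specifically "autumn heron"), modifier "twilight".
Inside "autumn heron": head "heron", modifier "autumn".
Putting it together: [[winter [twilight [autumn heron]]] cart].

[[winter [twilight [autumn heron]]] cart]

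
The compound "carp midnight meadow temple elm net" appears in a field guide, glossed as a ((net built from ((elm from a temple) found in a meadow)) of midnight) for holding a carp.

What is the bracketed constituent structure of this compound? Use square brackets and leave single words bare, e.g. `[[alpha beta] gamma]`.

Overall it is a kind of net (specifically "midnight meadow temple elm net"); the modifier is "carp".
"midnight meadow temple elm net" → head "net" (specifically "meadow temple elm net"), modifier "midnight".
"meadow temple elm net" → head "net", modifier "meadow temple elm".
"meadow temple elm" → head "elm" (specifically "temple elm"), modifier "meadow".
"temple elm" → head "elm", modifier "temple".
Assembled: [carp [midnight [[meadow [temple elm]] net]]].

[carp [midnight [[meadow [temple elm]] net]]]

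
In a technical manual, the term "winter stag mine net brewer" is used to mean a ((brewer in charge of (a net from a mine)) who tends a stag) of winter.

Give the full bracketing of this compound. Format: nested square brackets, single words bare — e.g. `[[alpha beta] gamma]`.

Whole compound: head "brewer" (specifically "stag mine net brewer"), modifier "winter".
Within "stag mine net brewer", the head is "brewer" (specifically "mine net brewer") and the modifier is "stag".
Within "mine net brewer", the head is "brewer" and the modifier is "mine net".
Within "mine net", the head is "net" and the modifier is "mine".
Putting it together: [winter [stag [[mine net] brewer]]].

[winter [stag [[mine net] brewer]]]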